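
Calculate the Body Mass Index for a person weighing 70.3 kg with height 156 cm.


BMI = weight / height^2
height = 156 cm = 1.56 m
BMI = 70.3 / 1.56^2
BMI = 28.89 kg/m^2


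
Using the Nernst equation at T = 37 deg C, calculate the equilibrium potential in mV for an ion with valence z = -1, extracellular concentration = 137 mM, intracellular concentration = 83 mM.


E = (RT/(zF)) * ln(C_out/C_in)
T = 37 + 273.15 = 310.15 K
E = (8.314 * 310.15 / (-1 * 96485)) * ln(137/83)
E = -13.39 mV


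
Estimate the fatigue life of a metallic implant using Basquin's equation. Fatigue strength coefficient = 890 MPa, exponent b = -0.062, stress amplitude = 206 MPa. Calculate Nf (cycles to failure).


sigma_a = sigma_f' * (2Nf)^b
2Nf = (sigma_a/sigma_f')^(1/b)
2Nf = (206/890)^(1/-0.062)
2Nf = 1.7797849e+10
Nf = 8.8989e+09


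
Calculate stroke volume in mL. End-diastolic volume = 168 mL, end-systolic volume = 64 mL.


SV = EDV - ESV
SV = 168 - 64
SV = 104 mL


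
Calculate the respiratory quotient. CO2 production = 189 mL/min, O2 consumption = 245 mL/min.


RQ = VCO2 / VO2
RQ = 189 / 245
RQ = 0.7714


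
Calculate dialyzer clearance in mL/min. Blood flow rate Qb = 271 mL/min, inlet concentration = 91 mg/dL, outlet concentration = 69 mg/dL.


K = Qb * (Cb_in - Cb_out) / Cb_in
K = 271 * (91 - 69) / 91
K = 65.52 mL/min


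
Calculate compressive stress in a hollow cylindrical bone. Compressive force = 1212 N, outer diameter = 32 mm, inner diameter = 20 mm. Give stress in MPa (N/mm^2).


A = pi*(r_o^2 - r_i^2)
r_o = 16 mm, r_i = 10 mm
A = 490.088 mm^2
sigma = F/A = 1212 / 490.088
sigma = 2.473 MPa


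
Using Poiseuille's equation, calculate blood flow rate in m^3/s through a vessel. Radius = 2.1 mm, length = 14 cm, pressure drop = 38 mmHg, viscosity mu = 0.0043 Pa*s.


Q = pi*r^4*dP / (8*mu*L)
r = 0.0021 m, L = 0.14 m
dP = 38 mmHg = 5066.236 Pa
Q = 6.4273e-05 m^3/s


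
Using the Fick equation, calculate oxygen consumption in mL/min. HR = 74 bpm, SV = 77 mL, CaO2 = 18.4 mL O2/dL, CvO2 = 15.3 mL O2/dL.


CO = HR*SV = 74*77/1000 = 5.698 L/min
a-v O2 diff = 18.4 - 15.3 = 3.1 mL/dL
VO2 = CO * (CaO2-CvO2) * 10 dL/L
VO2 = 5.698 * 3.1 * 10
VO2 = 176.6 mL/min


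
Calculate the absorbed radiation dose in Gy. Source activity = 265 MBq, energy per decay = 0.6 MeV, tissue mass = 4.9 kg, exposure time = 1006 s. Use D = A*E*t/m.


A = 265 MBq = 2.6500e+08 Bq
E = 0.6 MeV = 9.612e-14 J
D = A*E*t/m = 2.6500e+08*9.612e-14*1006/4.9
D = 0.00523 Gy


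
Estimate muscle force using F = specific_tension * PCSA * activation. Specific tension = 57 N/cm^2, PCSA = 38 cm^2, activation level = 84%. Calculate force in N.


F = sigma * PCSA * activation
F = 57 * 38 * 0.84
F = 1819 N


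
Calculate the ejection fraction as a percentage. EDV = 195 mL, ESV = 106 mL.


SV = EDV - ESV = 195 - 106 = 89 mL
EF = SV/EDV * 100 = 89/195 * 100
EF = 45.64%


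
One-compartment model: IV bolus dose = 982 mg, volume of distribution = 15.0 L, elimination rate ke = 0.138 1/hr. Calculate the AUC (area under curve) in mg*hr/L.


C0 = Dose/Vd = 982/15.0 = 65.4667 mg/L
AUC = C0/ke = 65.4667/0.138
AUC = 474.4 mg*hr/L


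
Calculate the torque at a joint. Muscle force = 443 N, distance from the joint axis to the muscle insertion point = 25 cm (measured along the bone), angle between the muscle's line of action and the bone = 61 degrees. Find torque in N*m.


Torque = F * d * sin(theta)   (moment arm = d*sin(theta))
d = 25 cm = 0.25 m
Torque = 443 * 0.25 * sin(61)
Torque = 96.86 N*m


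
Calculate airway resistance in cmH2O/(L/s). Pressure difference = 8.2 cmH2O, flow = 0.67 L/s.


R = dP / flow
R = 8.2 / 0.67
R = 12.24 cmH2O/(L/s)


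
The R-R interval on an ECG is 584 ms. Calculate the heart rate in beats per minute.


HR = 60 / RR_interval(s)
RR = 584 ms = 0.584 s
HR = 60 / 0.584 = 102.7 bpm


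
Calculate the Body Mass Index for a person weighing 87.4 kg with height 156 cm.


BMI = weight / height^2
height = 156 cm = 1.56 m
BMI = 87.4 / 1.56^2
BMI = 35.91 kg/m^2


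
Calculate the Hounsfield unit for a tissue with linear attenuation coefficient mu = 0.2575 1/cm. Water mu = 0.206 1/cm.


HU = ((mu_tissue - mu_water) / mu_water) * 1000
HU = ((0.2575 - 0.206) / 0.206) * 1000
HU = 250


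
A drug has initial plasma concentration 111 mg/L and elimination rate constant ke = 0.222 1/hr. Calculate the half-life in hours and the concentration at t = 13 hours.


t_half = ln(2) / ke = 0.693147 / 0.222 = 3.122 hr
C(t) = C0 * exp(-ke*t) = 111 * exp(-0.222*13)
C(13) = 6.194 mg/L


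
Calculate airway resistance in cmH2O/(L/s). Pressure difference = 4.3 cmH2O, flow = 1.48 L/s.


R = dP / flow
R = 4.3 / 1.48
R = 2.905 cmH2O/(L/s)


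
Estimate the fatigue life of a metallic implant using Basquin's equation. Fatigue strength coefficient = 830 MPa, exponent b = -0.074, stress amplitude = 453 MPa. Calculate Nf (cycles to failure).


sigma_a = sigma_f' * (2Nf)^b
2Nf = (sigma_a/sigma_f')^(1/b)
2Nf = (453/830)^(1/-0.074)
2Nf = 3579.1698
Nf = 1790


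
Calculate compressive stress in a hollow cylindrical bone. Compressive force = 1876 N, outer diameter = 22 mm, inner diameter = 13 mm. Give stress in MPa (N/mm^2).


A = pi*(r_o^2 - r_i^2)
r_o = 11 mm, r_i = 6.5 mm
A = 247.4 mm^2
sigma = F/A = 1876 / 247.4
sigma = 7.583 MPa


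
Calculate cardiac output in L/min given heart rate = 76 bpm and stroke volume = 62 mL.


CO = HR * SV
CO = 76 * 62 / 1000
CO = 4.712 L/min


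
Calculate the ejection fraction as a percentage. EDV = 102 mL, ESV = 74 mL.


SV = EDV - ESV = 102 - 74 = 28 mL
EF = SV/EDV * 100 = 28/102 * 100
EF = 27.45%


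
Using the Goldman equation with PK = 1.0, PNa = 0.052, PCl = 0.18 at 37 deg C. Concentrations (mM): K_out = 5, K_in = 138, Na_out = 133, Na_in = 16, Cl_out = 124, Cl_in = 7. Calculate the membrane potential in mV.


Vm = (RT/F)*ln((PK*Ko + PNa*Nao + PCl*Cli)/(PK*Ki + PNa*Nai + PCl*Clo))
Numer = 13.176, Denom = 161.152
Vm = -66.92 mV


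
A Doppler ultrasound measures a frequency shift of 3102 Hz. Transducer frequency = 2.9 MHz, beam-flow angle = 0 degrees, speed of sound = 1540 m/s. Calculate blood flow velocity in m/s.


v = fd * c / (2 * f0 * cos(theta))
v = 3102 * 1540 / (2 * 2.9000e+06 * cos(0))
v = 0.8236 m/s


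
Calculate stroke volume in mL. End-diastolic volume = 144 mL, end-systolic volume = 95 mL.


SV = EDV - ESV
SV = 144 - 95
SV = 49 mL


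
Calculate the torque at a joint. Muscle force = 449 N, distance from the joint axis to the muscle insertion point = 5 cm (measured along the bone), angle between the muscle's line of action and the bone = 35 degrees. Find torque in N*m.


Torque = F * d * sin(theta)   (moment arm = d*sin(theta))
d = 5 cm = 0.05 m
Torque = 449 * 0.05 * sin(35)
Torque = 12.88 N*m


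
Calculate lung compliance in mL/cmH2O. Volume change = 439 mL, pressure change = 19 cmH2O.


C = dV / dP
C = 439 / 19
C = 23.11 mL/cmH2O


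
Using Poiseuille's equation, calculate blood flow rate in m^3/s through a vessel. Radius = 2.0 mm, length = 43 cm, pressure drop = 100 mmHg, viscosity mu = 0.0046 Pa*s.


Q = pi*r^4*dP / (8*mu*L)
r = 0.002 m, L = 0.43 m
dP = 100 mmHg = 13332.2 Pa
Q = 4.2350e-05 m^3/s


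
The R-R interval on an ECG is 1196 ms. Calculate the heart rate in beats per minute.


HR = 60 / RR_interval(s)
RR = 1196 ms = 1.196 s
HR = 60 / 1.196 = 50.17 bpm


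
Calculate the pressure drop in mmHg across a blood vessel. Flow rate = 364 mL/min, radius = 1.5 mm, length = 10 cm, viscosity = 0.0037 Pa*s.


dP = 8*mu*L*Q / (pi*r^4)
Q = 364 mL/min = 6.06667e-06 m^3/s
dP = 1129.09 Pa = 1129.09 / 133.322 mmHg = 8.469 mmHg


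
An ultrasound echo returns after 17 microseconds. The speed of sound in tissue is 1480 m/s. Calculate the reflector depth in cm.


depth = c * t / 2
t = 17 us = 1.7000e-05 s
depth = 1480 * 1.7000e-05 / 2
depth = 0.01258 m = 1.258 cm


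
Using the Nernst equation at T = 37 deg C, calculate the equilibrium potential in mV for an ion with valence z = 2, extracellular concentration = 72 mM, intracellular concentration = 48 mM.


E = (RT/(zF)) * ln(C_out/C_in)
T = 37 + 273.15 = 310.15 K
E = (8.314 * 310.15 / (2 * 96485)) * ln(72/48)
E = 5.418 mV


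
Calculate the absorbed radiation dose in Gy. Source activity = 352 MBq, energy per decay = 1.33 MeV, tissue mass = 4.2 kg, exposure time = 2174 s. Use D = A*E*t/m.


A = 352 MBq = 3.5200e+08 Bq
E = 1.33 MeV = 2.13066e-13 J
D = A*E*t/m = 3.5200e+08*2.13066e-13*2174/4.2
D = 0.03882 Gy


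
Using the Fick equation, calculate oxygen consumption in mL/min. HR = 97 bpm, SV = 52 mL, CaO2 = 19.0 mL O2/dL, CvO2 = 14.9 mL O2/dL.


CO = HR*SV = 97*52/1000 = 5.044 L/min
a-v O2 diff = 19.0 - 14.9 = 4.1 mL/dL
VO2 = CO * (CaO2-CvO2) * 10 dL/L
VO2 = 5.044 * 4.1 * 10
VO2 = 206.8 mL/min


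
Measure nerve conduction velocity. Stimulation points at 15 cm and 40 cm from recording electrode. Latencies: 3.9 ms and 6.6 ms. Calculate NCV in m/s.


Distance = (40 - 15) / 100 = 0.25 m
dt = (6.6 - 3.9) / 1000 = 0.0027 s
NCV = dist / dt = 92.59 m/s


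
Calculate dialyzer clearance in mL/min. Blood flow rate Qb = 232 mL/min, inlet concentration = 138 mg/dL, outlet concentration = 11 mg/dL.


K = Qb * (Cb_in - Cb_out) / Cb_in
K = 232 * (138 - 11) / 138
K = 213.5 mL/min


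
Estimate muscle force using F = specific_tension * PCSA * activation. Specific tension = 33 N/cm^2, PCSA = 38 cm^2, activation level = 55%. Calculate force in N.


F = sigma * PCSA * activation
F = 33 * 38 * 0.55
F = 689.7 N


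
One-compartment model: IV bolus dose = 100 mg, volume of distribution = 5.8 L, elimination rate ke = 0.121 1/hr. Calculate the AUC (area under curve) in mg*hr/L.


C0 = Dose/Vd = 100/5.8 = 17.2414 mg/L
AUC = C0/ke = 17.2414/0.121
AUC = 142.5 mg*hr/L


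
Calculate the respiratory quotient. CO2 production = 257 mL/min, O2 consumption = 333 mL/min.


RQ = VCO2 / VO2
RQ = 257 / 333
RQ = 0.7718


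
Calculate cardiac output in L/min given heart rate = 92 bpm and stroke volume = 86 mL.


CO = HR * SV
CO = 92 * 86 / 1000
CO = 7.912 L/min


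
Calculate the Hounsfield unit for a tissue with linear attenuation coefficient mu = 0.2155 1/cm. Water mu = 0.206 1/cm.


HU = ((mu_tissue - mu_water) / mu_water) * 1000
HU = ((0.2155 - 0.206) / 0.206) * 1000
HU = 46.12


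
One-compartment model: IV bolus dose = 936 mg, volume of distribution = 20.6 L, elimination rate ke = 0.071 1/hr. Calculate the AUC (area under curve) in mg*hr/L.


C0 = Dose/Vd = 936/20.6 = 45.4369 mg/L
AUC = C0/ke = 45.4369/0.071
AUC = 640 mg*hr/L


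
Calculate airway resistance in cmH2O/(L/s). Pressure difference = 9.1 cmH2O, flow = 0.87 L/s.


R = dP / flow
R = 9.1 / 0.87
R = 10.46 cmH2O/(L/s)


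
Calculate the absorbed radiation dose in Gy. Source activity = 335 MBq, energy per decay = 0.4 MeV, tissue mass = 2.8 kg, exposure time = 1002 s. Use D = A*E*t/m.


A = 335 MBq = 3.3500e+08 Bq
E = 0.4 MeV = 6.408e-14 J
D = A*E*t/m = 3.3500e+08*6.408e-14*1002/2.8
D = 0.007682 Gy


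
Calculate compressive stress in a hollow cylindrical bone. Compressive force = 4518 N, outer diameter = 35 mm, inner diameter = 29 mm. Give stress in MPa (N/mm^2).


A = pi*(r_o^2 - r_i^2)
r_o = 17.5 mm, r_i = 14.5 mm
A = 301.593 mm^2
sigma = F/A = 4518 / 301.593
sigma = 14.98 MPa


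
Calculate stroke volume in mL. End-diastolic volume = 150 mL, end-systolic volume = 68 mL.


SV = EDV - ESV
SV = 150 - 68
SV = 82 mL


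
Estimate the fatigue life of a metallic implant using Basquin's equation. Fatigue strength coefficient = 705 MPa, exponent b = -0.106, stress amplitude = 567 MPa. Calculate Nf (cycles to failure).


sigma_a = sigma_f' * (2Nf)^b
2Nf = (sigma_a/sigma_f')^(1/b)
2Nf = (567/705)^(1/-0.106)
2Nf = 7.8074639
Nf = 3.904


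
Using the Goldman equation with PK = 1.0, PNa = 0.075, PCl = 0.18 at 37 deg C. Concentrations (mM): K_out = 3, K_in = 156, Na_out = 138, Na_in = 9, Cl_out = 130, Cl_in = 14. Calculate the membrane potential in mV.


Vm = (RT/F)*ln((PK*Ko + PNa*Nao + PCl*Cli)/(PK*Ki + PNa*Nai + PCl*Clo))
Numer = 15.87, Denom = 180.075
Vm = -64.91 mV


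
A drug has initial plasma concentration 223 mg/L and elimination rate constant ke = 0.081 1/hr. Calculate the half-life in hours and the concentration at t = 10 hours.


t_half = ln(2) / ke = 0.693147 / 0.081 = 8.557 hr
C(t) = C0 * exp(-ke*t) = 223 * exp(-0.081*10)
C(10) = 99.2 mg/L


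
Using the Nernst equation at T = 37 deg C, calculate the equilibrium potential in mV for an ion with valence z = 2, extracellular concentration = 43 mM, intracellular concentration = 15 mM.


E = (RT/(zF)) * ln(C_out/C_in)
T = 37 + 273.15 = 310.15 K
E = (8.314 * 310.15 / (2 * 96485)) * ln(43/15)
E = 14.07 mV


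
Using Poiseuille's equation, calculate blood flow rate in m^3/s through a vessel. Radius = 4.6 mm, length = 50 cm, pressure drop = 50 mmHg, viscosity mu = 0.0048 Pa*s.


Q = pi*r^4*dP / (8*mu*L)
r = 0.0046 m, L = 0.5 m
dP = 50 mmHg = 6666.1 Pa
Q = 4.8837e-04 m^3/s


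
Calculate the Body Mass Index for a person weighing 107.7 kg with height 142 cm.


BMI = weight / height^2
height = 142 cm = 1.42 m
BMI = 107.7 / 1.42^2
BMI = 53.41 kg/m^2


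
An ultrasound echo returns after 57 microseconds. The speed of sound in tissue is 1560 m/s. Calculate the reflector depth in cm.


depth = c * t / 2
t = 57 us = 5.7000e-05 s
depth = 1560 * 5.7000e-05 / 2
depth = 0.04446 m = 4.446 cm


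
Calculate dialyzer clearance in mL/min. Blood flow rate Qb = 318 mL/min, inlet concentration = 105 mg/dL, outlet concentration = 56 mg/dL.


K = Qb * (Cb_in - Cb_out) / Cb_in
K = 318 * (105 - 56) / 105
K = 148.4 mL/min


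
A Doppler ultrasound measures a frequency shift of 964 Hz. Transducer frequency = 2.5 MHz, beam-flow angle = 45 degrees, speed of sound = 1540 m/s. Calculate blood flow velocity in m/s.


v = fd * c / (2 * f0 * cos(theta))
v = 964 * 1540 / (2 * 2.5000e+06 * cos(45))
v = 0.4199 m/s


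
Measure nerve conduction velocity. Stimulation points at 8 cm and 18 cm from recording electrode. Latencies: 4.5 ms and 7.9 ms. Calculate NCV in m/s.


Distance = (18 - 8) / 100 = 0.1 m
dt = (7.9 - 4.5) / 1000 = 0.0034 s
NCV = dist / dt = 29.41 m/s


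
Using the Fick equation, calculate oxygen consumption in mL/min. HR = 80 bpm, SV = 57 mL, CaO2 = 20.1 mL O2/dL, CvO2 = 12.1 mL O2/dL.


CO = HR*SV = 80*57/1000 = 4.56 L/min
a-v O2 diff = 20.1 - 12.1 = 8 mL/dL
VO2 = CO * (CaO2-CvO2) * 10 dL/L
VO2 = 4.56 * 8 * 10
VO2 = 364.8 mL/min


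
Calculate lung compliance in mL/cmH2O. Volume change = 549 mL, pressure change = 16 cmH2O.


C = dV / dP
C = 549 / 16
C = 34.31 mL/cmH2O


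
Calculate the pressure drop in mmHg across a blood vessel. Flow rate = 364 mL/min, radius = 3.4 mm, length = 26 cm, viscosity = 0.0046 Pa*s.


dP = 8*mu*L*Q / (pi*r^4)
Q = 364 mL/min = 6.06667e-06 m^3/s
dP = 138.263 Pa = 138.263 / 133.322 mmHg = 1.037 mmHg


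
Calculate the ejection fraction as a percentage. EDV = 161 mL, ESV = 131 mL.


SV = EDV - ESV = 161 - 131 = 30 mL
EF = SV/EDV * 100 = 30/161 * 100
EF = 18.63%


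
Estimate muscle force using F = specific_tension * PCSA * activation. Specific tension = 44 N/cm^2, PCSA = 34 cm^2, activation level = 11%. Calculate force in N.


F = sigma * PCSA * activation
F = 44 * 34 * 0.11
F = 164.6 N


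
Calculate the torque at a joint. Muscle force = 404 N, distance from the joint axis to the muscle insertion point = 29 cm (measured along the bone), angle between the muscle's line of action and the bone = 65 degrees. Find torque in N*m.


Torque = F * d * sin(theta)   (moment arm = d*sin(theta))
d = 29 cm = 0.29 m
Torque = 404 * 0.29 * sin(65)
Torque = 106.2 N*m


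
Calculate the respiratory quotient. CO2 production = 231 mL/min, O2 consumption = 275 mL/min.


RQ = VCO2 / VO2
RQ = 231 / 275
RQ = 0.84


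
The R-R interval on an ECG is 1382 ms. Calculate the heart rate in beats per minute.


HR = 60 / RR_interval(s)
RR = 1382 ms = 1.382 s
HR = 60 / 1.382 = 43.42 bpm


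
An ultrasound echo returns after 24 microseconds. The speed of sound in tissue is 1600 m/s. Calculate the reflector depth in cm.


depth = c * t / 2
t = 24 us = 2.4000e-05 s
depth = 1600 * 2.4000e-05 / 2
depth = 0.0192 m = 1.92 cm


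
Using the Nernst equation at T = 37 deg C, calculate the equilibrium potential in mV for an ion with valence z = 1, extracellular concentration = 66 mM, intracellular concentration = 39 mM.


E = (RT/(zF)) * ln(C_out/C_in)
T = 37 + 273.15 = 310.15 K
E = (8.314 * 310.15 / (1 * 96485)) * ln(66/39)
E = 14.06 mV


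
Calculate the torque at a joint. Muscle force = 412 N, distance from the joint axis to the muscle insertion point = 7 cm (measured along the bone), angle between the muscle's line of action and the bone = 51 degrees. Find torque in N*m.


Torque = F * d * sin(theta)   (moment arm = d*sin(theta))
d = 7 cm = 0.07 m
Torque = 412 * 0.07 * sin(51)
Torque = 22.41 N*m


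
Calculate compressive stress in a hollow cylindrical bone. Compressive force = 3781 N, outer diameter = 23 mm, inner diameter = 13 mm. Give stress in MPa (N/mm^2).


A = pi*(r_o^2 - r_i^2)
r_o = 11.5 mm, r_i = 6.5 mm
A = 282.743 mm^2
sigma = F/A = 3781 / 282.743
sigma = 13.37 MPa


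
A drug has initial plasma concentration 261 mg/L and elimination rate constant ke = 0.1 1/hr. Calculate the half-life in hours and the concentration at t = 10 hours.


t_half = ln(2) / ke = 0.693147 / 0.1 = 6.931 hr
C(t) = C0 * exp(-ke*t) = 261 * exp(-0.1*10)
C(10) = 96.02 mg/L


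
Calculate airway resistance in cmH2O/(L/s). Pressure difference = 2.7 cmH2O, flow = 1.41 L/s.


R = dP / flow
R = 2.7 / 1.41
R = 1.915 cmH2O/(L/s)


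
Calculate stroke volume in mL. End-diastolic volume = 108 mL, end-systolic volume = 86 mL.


SV = EDV - ESV
SV = 108 - 86
SV = 22 mL


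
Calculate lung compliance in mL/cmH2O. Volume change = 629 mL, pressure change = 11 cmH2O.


C = dV / dP
C = 629 / 11
C = 57.18 mL/cmH2O


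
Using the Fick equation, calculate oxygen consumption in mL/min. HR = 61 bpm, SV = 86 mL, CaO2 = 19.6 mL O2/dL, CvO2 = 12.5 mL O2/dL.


CO = HR*SV = 61*86/1000 = 5.246 L/min
a-v O2 diff = 19.6 - 12.5 = 7.1 mL/dL
VO2 = CO * (CaO2-CvO2) * 10 dL/L
VO2 = 5.246 * 7.1 * 10
VO2 = 372.5 mL/min


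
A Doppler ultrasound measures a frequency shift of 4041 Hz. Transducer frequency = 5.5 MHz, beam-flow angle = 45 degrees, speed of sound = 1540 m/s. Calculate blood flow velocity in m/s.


v = fd * c / (2 * f0 * cos(theta))
v = 4041 * 1540 / (2 * 5.5000e+06 * cos(45))
v = 0.8001 m/s


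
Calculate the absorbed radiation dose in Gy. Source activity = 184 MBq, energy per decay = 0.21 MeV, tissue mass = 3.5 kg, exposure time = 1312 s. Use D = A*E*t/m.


A = 184 MBq = 1.8400e+08 Bq
E = 0.21 MeV = 3.3642e-14 J
D = A*E*t/m = 1.8400e+08*3.3642e-14*1312/3.5
D = 0.00232 Gy


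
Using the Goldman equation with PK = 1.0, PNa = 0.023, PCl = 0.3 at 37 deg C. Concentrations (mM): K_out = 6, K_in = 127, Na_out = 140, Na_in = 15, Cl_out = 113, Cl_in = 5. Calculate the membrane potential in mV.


Vm = (RT/F)*ln((PK*Ko + PNa*Nao + PCl*Cli)/(PK*Ki + PNa*Nai + PCl*Clo))
Numer = 10.72, Denom = 161.245
Vm = -72.45 mV


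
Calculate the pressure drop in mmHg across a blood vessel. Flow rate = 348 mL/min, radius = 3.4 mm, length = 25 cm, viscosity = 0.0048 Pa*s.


dP = 8*mu*L*Q / (pi*r^4)
Q = 348 mL/min = 5.8e-06 m^3/s
dP = 132.628 Pa = 132.628 / 133.322 mmHg = 0.9948 mmHg


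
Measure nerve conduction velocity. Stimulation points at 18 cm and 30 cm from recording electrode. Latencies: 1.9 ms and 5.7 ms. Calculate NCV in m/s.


Distance = (30 - 18) / 100 = 0.12 m
dt = (5.7 - 1.9) / 1000 = 0.0038 s
NCV = dist / dt = 31.58 m/s


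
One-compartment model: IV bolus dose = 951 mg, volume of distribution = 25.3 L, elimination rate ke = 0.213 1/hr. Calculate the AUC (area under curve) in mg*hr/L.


C0 = Dose/Vd = 951/25.3 = 37.5889 mg/L
AUC = C0/ke = 37.5889/0.213
AUC = 176.5 mg*hr/L


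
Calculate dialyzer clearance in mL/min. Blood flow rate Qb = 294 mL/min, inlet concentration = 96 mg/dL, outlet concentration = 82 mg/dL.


K = Qb * (Cb_in - Cb_out) / Cb_in
K = 294 * (96 - 82) / 96
K = 42.88 mL/min


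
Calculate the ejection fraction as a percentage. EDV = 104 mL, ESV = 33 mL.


SV = EDV - ESV = 104 - 33 = 71 mL
EF = SV/EDV * 100 = 71/104 * 100
EF = 68.27%


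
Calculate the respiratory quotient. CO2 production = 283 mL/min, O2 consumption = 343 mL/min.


RQ = VCO2 / VO2
RQ = 283 / 343
RQ = 0.8251


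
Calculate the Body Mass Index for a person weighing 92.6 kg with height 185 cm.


BMI = weight / height^2
height = 185 cm = 1.85 m
BMI = 92.6 / 1.85^2
BMI = 27.06 kg/m^2


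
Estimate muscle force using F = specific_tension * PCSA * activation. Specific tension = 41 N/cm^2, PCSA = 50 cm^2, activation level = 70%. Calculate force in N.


F = sigma * PCSA * activation
F = 41 * 50 * 0.7
F = 1435 N


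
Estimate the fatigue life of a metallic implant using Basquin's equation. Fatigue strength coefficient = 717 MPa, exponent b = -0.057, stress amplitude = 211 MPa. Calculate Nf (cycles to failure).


sigma_a = sigma_f' * (2Nf)^b
2Nf = (sigma_a/sigma_f')^(1/b)
2Nf = (211/717)^(1/-0.057)
2Nf = 2.0890177e+09
Nf = 1.0445e+09


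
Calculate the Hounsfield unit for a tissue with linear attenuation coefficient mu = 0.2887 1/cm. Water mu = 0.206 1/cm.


HU = ((mu_tissue - mu_water) / mu_water) * 1000
HU = ((0.2887 - 0.206) / 0.206) * 1000
HU = 401.5


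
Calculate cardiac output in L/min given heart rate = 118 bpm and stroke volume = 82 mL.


CO = HR * SV
CO = 118 * 82 / 1000
CO = 9.676 L/min


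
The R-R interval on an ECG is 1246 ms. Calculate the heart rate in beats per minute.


HR = 60 / RR_interval(s)
RR = 1246 ms = 1.246 s
HR = 60 / 1.246 = 48.15 bpm


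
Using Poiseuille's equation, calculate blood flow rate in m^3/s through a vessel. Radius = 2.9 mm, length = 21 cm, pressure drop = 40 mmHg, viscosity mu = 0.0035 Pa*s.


Q = pi*r^4*dP / (8*mu*L)
r = 0.0029 m, L = 0.21 m
dP = 40 mmHg = 5332.88 Pa
Q = 2.0152e-04 m^3/s


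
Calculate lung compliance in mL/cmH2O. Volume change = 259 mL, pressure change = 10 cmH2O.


C = dV / dP
C = 259 / 10
C = 25.9 mL/cmH2O


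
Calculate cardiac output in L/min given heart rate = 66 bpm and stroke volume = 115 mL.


CO = HR * SV
CO = 66 * 115 / 1000
CO = 7.59 L/min


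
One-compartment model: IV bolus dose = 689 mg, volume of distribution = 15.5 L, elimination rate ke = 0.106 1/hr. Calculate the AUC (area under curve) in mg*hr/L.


C0 = Dose/Vd = 689/15.5 = 44.4516 mg/L
AUC = C0/ke = 44.4516/0.106
AUC = 419.4 mg*hr/L


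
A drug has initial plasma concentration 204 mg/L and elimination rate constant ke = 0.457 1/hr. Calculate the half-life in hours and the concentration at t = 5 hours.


t_half = ln(2) / ke = 0.693147 / 0.457 = 1.517 hr
C(t) = C0 * exp(-ke*t) = 204 * exp(-0.457*5)
C(5) = 20.76 mg/L


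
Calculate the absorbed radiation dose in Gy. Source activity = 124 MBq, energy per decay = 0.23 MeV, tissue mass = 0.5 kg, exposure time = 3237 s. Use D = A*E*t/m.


A = 124 MBq = 1.2400e+08 Bq
E = 0.23 MeV = 3.6846e-14 J
D = A*E*t/m = 1.2400e+08*3.6846e-14*3237/0.5
D = 0.02958 Gy


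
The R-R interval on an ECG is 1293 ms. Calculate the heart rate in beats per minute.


HR = 60 / RR_interval(s)
RR = 1293 ms = 1.293 s
HR = 60 / 1.293 = 46.4 bpm


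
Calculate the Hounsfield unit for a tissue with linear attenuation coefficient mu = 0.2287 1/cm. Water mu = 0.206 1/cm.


HU = ((mu_tissue - mu_water) / mu_water) * 1000
HU = ((0.2287 - 0.206) / 0.206) * 1000
HU = 110.2


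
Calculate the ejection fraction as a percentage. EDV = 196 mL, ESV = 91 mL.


SV = EDV - ESV = 196 - 91 = 105 mL
EF = SV/EDV * 100 = 105/196 * 100
EF = 53.57%


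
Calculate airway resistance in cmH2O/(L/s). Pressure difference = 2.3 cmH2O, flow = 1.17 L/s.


R = dP / flow
R = 2.3 / 1.17
R = 1.966 cmH2O/(L/s)


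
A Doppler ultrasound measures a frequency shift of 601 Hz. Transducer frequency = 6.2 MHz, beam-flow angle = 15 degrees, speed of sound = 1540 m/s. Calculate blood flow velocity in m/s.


v = fd * c / (2 * f0 * cos(theta))
v = 601 * 1540 / (2 * 6.2000e+06 * cos(15))
v = 0.07727 m/s


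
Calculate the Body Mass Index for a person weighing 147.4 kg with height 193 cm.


BMI = weight / height^2
height = 193 cm = 1.93 m
BMI = 147.4 / 1.93^2
BMI = 39.57 kg/m^2


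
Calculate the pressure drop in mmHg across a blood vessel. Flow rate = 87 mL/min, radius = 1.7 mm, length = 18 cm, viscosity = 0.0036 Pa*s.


dP = 8*mu*L*Q / (pi*r^4)
Q = 87 mL/min = 1.45e-06 m^3/s
dP = 286.475 Pa = 286.475 / 133.322 mmHg = 2.149 mmHg


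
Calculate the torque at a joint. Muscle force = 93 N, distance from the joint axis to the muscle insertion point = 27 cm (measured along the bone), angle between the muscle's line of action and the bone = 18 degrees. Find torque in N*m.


Torque = F * d * sin(theta)   (moment arm = d*sin(theta))
d = 27 cm = 0.27 m
Torque = 93 * 0.27 * sin(18)
Torque = 7.759 N*m


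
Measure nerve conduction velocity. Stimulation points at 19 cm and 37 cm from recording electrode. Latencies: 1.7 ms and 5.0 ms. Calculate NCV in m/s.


Distance = (37 - 19) / 100 = 0.18 m
dt = (5.0 - 1.7) / 1000 = 0.0033 s
NCV = dist / dt = 54.55 m/s


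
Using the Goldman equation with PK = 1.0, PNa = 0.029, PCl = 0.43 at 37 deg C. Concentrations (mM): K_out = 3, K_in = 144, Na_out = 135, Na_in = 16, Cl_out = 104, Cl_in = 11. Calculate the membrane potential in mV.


Vm = (RT/F)*ln((PK*Ko + PNa*Nao + PCl*Cli)/(PK*Ki + PNa*Nai + PCl*Clo))
Numer = 11.645, Denom = 189.184
Vm = -74.51 mV


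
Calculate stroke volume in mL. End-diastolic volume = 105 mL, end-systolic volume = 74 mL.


SV = EDV - ESV
SV = 105 - 74
SV = 31 mL


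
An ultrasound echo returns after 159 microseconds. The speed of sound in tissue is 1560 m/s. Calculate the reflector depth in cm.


depth = c * t / 2
t = 159 us = 1.5900e-04 s
depth = 1560 * 1.5900e-04 / 2
depth = 0.12402 m = 12.402 cm


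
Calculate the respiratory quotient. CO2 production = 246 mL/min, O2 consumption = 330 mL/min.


RQ = VCO2 / VO2
RQ = 246 / 330
RQ = 0.7455


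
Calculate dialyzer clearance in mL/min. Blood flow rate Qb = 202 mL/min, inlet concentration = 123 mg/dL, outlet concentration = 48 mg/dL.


K = Qb * (Cb_in - Cb_out) / Cb_in
K = 202 * (123 - 48) / 123
K = 123.2 mL/min


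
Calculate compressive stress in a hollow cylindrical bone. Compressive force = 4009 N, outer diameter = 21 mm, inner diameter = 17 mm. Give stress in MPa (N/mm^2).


A = pi*(r_o^2 - r_i^2)
r_o = 10.5 mm, r_i = 8.5 mm
A = 119.381 mm^2
sigma = F/A = 4009 / 119.381
sigma = 33.58 MPa


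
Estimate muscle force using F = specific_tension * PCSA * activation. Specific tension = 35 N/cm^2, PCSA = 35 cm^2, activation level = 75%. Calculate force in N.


F = sigma * PCSA * activation
F = 35 * 35 * 0.75
F = 918.8 N


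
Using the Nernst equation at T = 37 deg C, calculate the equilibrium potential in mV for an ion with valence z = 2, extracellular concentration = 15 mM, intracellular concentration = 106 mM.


E = (RT/(zF)) * ln(C_out/C_in)
T = 37 + 273.15 = 310.15 K
E = (8.314 * 310.15 / (2 * 96485)) * ln(15/106)
E = -26.13 mV


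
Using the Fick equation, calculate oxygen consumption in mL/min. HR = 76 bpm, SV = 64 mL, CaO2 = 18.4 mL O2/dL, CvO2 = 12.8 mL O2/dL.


CO = HR*SV = 76*64/1000 = 4.864 L/min
a-v O2 diff = 18.4 - 12.8 = 5.6 mL/dL
VO2 = CO * (CaO2-CvO2) * 10 dL/L
VO2 = 4.864 * 5.6 * 10
VO2 = 272.4 mL/min


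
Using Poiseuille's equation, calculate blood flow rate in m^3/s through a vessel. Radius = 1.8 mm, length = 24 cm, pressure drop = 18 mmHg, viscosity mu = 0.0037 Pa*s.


Q = pi*r^4*dP / (8*mu*L)
r = 0.0018 m, L = 0.24 m
dP = 18 mmHg = 2399.796 Pa
Q = 1.1141e-05 m^3/s


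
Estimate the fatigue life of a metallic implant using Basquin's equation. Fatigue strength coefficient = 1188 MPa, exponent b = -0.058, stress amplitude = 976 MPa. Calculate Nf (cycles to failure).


sigma_a = sigma_f' * (2Nf)^b
2Nf = (sigma_a/sigma_f')^(1/b)
2Nf = (976/1188)^(1/-0.058)
2Nf = 29.637279
Nf = 14.82


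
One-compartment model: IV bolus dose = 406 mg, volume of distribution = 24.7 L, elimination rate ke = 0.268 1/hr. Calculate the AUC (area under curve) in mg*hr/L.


C0 = Dose/Vd = 406/24.7 = 16.4372 mg/L
AUC = C0/ke = 16.4372/0.268
AUC = 61.33 mg*hr/L


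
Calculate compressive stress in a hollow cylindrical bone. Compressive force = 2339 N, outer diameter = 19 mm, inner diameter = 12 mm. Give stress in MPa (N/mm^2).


A = pi*(r_o^2 - r_i^2)
r_o = 9.5 mm, r_i = 6 mm
A = 170.431 mm^2
sigma = F/A = 2339 / 170.431
sigma = 13.72 MPa


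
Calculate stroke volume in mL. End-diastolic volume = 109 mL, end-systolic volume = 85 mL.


SV = EDV - ESV
SV = 109 - 85
SV = 24 mL


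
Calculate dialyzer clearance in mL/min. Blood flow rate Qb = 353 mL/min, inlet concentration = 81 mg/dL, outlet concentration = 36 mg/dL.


K = Qb * (Cb_in - Cb_out) / Cb_in
K = 353 * (81 - 36) / 81
K = 196.1 mL/min


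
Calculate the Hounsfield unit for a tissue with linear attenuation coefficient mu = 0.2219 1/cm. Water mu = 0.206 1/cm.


HU = ((mu_tissue - mu_water) / mu_water) * 1000
HU = ((0.2219 - 0.206) / 0.206) * 1000
HU = 77.18


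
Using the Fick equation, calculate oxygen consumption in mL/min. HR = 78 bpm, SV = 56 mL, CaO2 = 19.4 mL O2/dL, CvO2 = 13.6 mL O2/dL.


CO = HR*SV = 78*56/1000 = 4.368 L/min
a-v O2 diff = 19.4 - 13.6 = 5.8 mL/dL
VO2 = CO * (CaO2-CvO2) * 10 dL/L
VO2 = 4.368 * 5.8 * 10
VO2 = 253.3 mL/min


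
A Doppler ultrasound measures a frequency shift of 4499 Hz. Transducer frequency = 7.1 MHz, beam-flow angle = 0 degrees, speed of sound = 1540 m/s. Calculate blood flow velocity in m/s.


v = fd * c / (2 * f0 * cos(theta))
v = 4499 * 1540 / (2 * 7.1000e+06 * cos(0))
v = 0.4879 m/s


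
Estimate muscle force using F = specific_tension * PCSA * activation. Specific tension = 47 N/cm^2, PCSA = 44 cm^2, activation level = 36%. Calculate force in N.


F = sigma * PCSA * activation
F = 47 * 44 * 0.36
F = 744.5 N


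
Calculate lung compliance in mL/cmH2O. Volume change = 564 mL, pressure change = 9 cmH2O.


C = dV / dP
C = 564 / 9
C = 62.67 mL/cmH2O


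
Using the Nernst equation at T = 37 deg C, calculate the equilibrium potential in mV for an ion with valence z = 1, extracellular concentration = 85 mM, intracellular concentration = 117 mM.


E = (RT/(zF)) * ln(C_out/C_in)
T = 37 + 273.15 = 310.15 K
E = (8.314 * 310.15 / (1 * 96485)) * ln(85/117)
E = -8.539 mV


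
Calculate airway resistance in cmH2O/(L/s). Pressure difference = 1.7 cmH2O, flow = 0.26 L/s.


R = dP / flow
R = 1.7 / 0.26
R = 6.538 cmH2O/(L/s)


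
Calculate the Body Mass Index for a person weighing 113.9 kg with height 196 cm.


BMI = weight / height^2
height = 196 cm = 1.96 m
BMI = 113.9 / 1.96^2
BMI = 29.65 kg/m^2


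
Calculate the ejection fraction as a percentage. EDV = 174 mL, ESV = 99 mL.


SV = EDV - ESV = 174 - 99 = 75 mL
EF = SV/EDV * 100 = 75/174 * 100
EF = 43.1%


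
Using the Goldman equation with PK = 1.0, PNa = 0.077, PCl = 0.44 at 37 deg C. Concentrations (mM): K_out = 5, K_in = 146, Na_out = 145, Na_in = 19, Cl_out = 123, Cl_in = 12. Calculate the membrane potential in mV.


Vm = (RT/F)*ln((PK*Ko + PNa*Nao + PCl*Cli)/(PK*Ki + PNa*Nai + PCl*Clo))
Numer = 21.445, Denom = 201.583
Vm = -59.88 mV


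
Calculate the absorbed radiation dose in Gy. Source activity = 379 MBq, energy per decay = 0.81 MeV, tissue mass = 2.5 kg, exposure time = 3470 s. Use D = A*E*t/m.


A = 379 MBq = 3.7900e+08 Bq
E = 0.81 MeV = 1.29762e-13 J
D = A*E*t/m = 3.7900e+08*1.29762e-13*3470/2.5
D = 0.06826 Gy


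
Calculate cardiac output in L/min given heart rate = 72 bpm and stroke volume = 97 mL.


CO = HR * SV
CO = 72 * 97 / 1000
CO = 6.984 L/min


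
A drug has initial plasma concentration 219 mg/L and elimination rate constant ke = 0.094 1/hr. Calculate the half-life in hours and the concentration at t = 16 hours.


t_half = ln(2) / ke = 0.693147 / 0.094 = 7.374 hr
C(t) = C0 * exp(-ke*t) = 219 * exp(-0.094*16)
C(16) = 48.67 mg/L


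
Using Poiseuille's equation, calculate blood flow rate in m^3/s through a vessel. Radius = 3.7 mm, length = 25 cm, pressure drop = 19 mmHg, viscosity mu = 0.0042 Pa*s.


Q = pi*r^4*dP / (8*mu*L)
r = 0.0037 m, L = 0.25 m
dP = 19 mmHg = 2533.118 Pa
Q = 1.7755e-04 m^3/s


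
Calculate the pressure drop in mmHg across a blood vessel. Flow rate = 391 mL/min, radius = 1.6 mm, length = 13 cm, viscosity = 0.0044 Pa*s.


dP = 8*mu*L*Q / (pi*r^4)
Q = 391 mL/min = 6.51667e-06 m^3/s
dP = 1448.38 Pa = 1448.38 / 133.322 mmHg = 10.86 mmHg


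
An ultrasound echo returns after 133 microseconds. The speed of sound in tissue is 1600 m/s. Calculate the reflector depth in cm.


depth = c * t / 2
t = 133 us = 1.3300e-04 s
depth = 1600 * 1.3300e-04 / 2
depth = 0.1064 m = 10.64 cm


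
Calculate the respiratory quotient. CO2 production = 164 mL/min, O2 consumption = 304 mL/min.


RQ = VCO2 / VO2
RQ = 164 / 304
RQ = 0.5395


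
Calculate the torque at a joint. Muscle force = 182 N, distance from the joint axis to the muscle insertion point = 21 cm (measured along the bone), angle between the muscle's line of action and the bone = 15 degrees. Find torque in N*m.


Torque = F * d * sin(theta)   (moment arm = d*sin(theta))
d = 21 cm = 0.21 m
Torque = 182 * 0.21 * sin(15)
Torque = 9.892 N*m


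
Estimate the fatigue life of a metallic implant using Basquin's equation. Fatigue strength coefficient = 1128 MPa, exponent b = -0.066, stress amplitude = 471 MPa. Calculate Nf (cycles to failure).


sigma_a = sigma_f' * (2Nf)^b
2Nf = (sigma_a/sigma_f')^(1/b)
2Nf = (471/1128)^(1/-0.066)
2Nf = 558201.24
Nf = 2.791e+05


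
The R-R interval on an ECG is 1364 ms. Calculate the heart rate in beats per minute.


HR = 60 / RR_interval(s)
RR = 1364 ms = 1.364 s
HR = 60 / 1.364 = 43.99 bpm


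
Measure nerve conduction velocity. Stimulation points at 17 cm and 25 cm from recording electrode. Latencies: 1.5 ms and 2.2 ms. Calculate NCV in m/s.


Distance = (25 - 17) / 100 = 0.08 m
dt = (2.2 - 1.5) / 1000 = 7.0000e-04 s
NCV = dist / dt = 114.3 m/s


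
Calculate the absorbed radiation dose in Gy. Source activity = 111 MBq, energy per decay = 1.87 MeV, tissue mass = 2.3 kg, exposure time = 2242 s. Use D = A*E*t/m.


A = 111 MBq = 1.1100e+08 Bq
E = 1.87 MeV = 2.99574e-13 J
D = A*E*t/m = 1.1100e+08*2.99574e-13*2242/2.3
D = 0.03241 Gy


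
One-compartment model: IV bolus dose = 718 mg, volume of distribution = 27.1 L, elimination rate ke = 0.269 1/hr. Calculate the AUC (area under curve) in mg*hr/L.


C0 = Dose/Vd = 718/27.1 = 26.4945 mg/L
AUC = C0/ke = 26.4945/0.269
AUC = 98.49 mg*hr/L


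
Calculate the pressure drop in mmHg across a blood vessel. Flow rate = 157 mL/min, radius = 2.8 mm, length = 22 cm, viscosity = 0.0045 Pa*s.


dP = 8*mu*L*Q / (pi*r^4)
Q = 157 mL/min = 2.61667e-06 m^3/s
dP = 107.323 Pa = 107.323 / 133.322 mmHg = 0.805 mmHg


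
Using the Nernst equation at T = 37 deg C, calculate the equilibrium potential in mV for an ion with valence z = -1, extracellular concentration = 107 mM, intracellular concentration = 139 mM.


E = (RT/(zF)) * ln(C_out/C_in)
T = 37 + 273.15 = 310.15 K
E = (8.314 * 310.15 / (-1 * 96485)) * ln(107/139)
E = 6.993 mV


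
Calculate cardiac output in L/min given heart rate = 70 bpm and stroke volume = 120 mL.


CO = HR * SV
CO = 70 * 120 / 1000
CO = 8.4 L/min


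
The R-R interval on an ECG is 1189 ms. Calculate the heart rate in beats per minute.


HR = 60 / RR_interval(s)
RR = 1189 ms = 1.189 s
HR = 60 / 1.189 = 50.46 bpm


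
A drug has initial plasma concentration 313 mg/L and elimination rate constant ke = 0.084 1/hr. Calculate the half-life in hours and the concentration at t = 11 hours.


t_half = ln(2) / ke = 0.693147 / 0.084 = 8.252 hr
C(t) = C0 * exp(-ke*t) = 313 * exp(-0.084*11)
C(11) = 124.2 mg/L


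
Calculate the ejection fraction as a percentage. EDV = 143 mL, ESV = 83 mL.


SV = EDV - ESV = 143 - 83 = 60 mL
EF = SV/EDV * 100 = 60/143 * 100
EF = 41.96%


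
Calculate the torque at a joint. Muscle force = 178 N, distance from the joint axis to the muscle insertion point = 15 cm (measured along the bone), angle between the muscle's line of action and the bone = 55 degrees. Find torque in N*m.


Torque = F * d * sin(theta)   (moment arm = d*sin(theta))
d = 15 cm = 0.15 m
Torque = 178 * 0.15 * sin(55)
Torque = 21.87 N*m


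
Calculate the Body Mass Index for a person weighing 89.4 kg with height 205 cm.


BMI = weight / height^2
height = 205 cm = 2.05 m
BMI = 89.4 / 2.05^2
BMI = 21.27 kg/m^2


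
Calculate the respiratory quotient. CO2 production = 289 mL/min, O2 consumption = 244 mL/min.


RQ = VCO2 / VO2
RQ = 289 / 244
RQ = 1.184


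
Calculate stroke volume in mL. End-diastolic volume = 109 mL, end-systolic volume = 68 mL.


SV = EDV - ESV
SV = 109 - 68
SV = 41 mL


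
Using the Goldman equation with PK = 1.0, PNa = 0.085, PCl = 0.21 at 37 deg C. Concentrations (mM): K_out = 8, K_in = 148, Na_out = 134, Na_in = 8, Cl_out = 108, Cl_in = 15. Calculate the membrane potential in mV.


Vm = (RT/F)*ln((PK*Ko + PNa*Nao + PCl*Cli)/(PK*Ki + PNa*Nai + PCl*Clo))
Numer = 22.54, Denom = 171.36
Vm = -54.21 mV


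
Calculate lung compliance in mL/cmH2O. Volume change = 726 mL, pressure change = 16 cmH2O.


C = dV / dP
C = 726 / 16
C = 45.38 mL/cmH2O


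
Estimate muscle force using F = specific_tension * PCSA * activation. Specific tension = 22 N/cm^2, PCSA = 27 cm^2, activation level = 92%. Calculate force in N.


F = sigma * PCSA * activation
F = 22 * 27 * 0.92
F = 546.5 N


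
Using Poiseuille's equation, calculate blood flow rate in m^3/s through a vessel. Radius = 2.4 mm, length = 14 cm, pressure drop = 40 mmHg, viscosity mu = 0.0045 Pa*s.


Q = pi*r^4*dP / (8*mu*L)
r = 0.0024 m, L = 0.14 m
dP = 40 mmHg = 5332.88 Pa
Q = 1.1029e-04 m^3/s


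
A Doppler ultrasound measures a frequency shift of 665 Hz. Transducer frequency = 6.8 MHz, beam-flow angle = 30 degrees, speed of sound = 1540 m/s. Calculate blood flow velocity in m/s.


v = fd * c / (2 * f0 * cos(theta))
v = 665 * 1540 / (2 * 6.8000e+06 * cos(30))
v = 0.08695 m/s


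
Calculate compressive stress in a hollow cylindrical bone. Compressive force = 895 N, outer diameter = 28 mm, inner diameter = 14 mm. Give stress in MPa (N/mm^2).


A = pi*(r_o^2 - r_i^2)
r_o = 14 mm, r_i = 7 mm
A = 461.814 mm^2
sigma = F/A = 895 / 461.814
sigma = 1.938 MPa


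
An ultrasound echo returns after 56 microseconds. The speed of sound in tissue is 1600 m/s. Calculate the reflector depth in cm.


depth = c * t / 2
t = 56 us = 5.6000e-05 s
depth = 1600 * 5.6000e-05 / 2
depth = 0.0448 m = 4.48 cm


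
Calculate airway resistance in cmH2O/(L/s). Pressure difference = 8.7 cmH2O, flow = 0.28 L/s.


R = dP / flow
R = 8.7 / 0.28
R = 31.07 cmH2O/(L/s)


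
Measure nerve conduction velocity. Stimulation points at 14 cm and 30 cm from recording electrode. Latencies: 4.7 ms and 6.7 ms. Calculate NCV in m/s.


Distance = (30 - 14) / 100 = 0.16 m
dt = (6.7 - 4.7) / 1000 = 0.002 s
NCV = dist / dt = 80 m/s


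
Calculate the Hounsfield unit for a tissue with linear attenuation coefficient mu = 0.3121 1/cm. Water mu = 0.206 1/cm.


HU = ((mu_tissue - mu_water) / mu_water) * 1000
HU = ((0.3121 - 0.206) / 0.206) * 1000
HU = 515


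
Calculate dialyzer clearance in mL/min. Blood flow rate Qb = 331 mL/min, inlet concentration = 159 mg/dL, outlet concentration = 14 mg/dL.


K = Qb * (Cb_in - Cb_out) / Cb_in
K = 331 * (159 - 14) / 159
K = 301.9 mL/min
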